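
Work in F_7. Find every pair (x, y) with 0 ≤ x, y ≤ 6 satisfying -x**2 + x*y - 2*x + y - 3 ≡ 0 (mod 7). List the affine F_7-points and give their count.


Affine F_7-points: {(0, 3), (1, 3), (2, 6), (3, 1), (4, 4), (5, 4)}; count = 6.

For each of the 49 pairs (x, y) ∈ F_7², evaluate f(x, y) mod 7. Record the zeros.
  x = 0: [0↦4, 1↦5, 2↦6, 3↦0, 4↦1, 5↦2, 6↦3]  zeros at y ∈ {3}
  x = 1: [0↦1, 1↦3, 2↦5, 3↦0, 4↦2, 5↦4, 6↦6]  zeros at y ∈ {3}
  x = 2: [0↦3, 1↦6, 2↦2, 3↦5, 4↦1, 5↦4, 6↦0]  zeros at y ∈ {6}
  x = 3: [0↦3, 1↦0, 2↦4, 3↦1, 4↦5, 5↦2, 6↦6]  zeros at y ∈ {1}
  x = 4: [0↦1, 1↦6, 2↦4, 3↦2, 4↦0, 5↦5, 6↦3]  zeros at y ∈ {4}
  x = 5: [0↦4, 1↦3, 2↦2, 3↦1, 4↦0, 5↦6, 6↦5]  zeros at y ∈ {4}
  x = 6: [0↦5, 1↦5, 2↦5, 3↦5, 4↦5, 5↦5, 6↦5]  zeros at y ∈ ∅
Collecting zeros: affine points = {(0, 3), (1, 3), (2, 6), (3, 1), (4, 4), (5, 4)}.
Total count |C(F_7)_aff| = 6.


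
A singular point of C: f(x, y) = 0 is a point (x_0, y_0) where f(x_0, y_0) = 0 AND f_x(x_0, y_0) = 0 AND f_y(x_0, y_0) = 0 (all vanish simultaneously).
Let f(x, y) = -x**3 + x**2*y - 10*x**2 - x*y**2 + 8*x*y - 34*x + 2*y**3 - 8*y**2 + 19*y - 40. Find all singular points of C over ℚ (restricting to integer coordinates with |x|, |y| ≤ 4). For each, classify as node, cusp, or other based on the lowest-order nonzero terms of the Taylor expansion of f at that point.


Singular points: {(-3, 1)}; classification: cusp.

Compute partial derivatives:
  f_x = -3*x**2 + 2*x*y - 20*x - y**2 + 8*y - 34.
  f_y = x**2 - 2*x*y + 8*x + 6*y**2 - 16*y + 19.
Scan x_0 ∈ {−4, ..., 4}. For each x_0, f_y(x_0, y) is a polynomial in y; find its integer roots y ∈ {−4, ..., 4}, then test f_x and f at those candidates.
  x = -4: f_y(-4, y) = 6*y**2 - 8*y + 3; no integer root y with |y| ≤ 4.
  x = -3: f_y(-3, y) = 6*y**2 - 10*y + 4; vanishes at y ∈ {1}. (-3, 1): f_x = 0, f = 0 — SINGULAR.
  x = -2: f_y(-2, y) = 6*y**2 - 12*y + 7; no integer root y with |y| ≤ 4.
  x = -1: f_y(-1, y) = 6*y**2 - 14*y + 12; no integer root y with |y| ≤ 4.
  x = 0: f_y(0, y) = 6*y**2 - 16*y + 19; no integer root y with |y| ≤ 4.
  x = 1: f_y(1, y) = 6*y**2 - 18*y + 28; no integer root y with |y| ≤ 4.
  x = 2: f_y(2, y) = 6*y**2 - 20*y + 39; no integer root y with |y| ≤ 4.
  x = 3: f_y(3, y) = 6*y**2 - 22*y + 52; no integer root y with |y| ≤ 4.
  x = 4: f_y(4, y) = 6*y**2 - 24*y + 67; no integer root y with |y| ≤ 4.
Only singular point on the grid: (-3, 1).
Classify: substitute x = -3 + u, y = 1 + v and expand: f = -u**3 + u**2*v - u*v**2 + 2*v**3 + v**2.
No constant or linear terms (consistent with a singular point). Quadratic part: v**2. Cubic part: -u**3 + u**2*v - u*v**2 + 2*v**3.
The quadratic part v**2 is a perfect square, so there is a single (double) tangent line v = 0, i.e. y = 1. Restricting the cubic part to that line (v = 0) leaves -u**3 ≠ 0, so f is not divisible by v and the branch is v² ≈ u**3 to lowest order — this is a cusp.
Classification: cusp.


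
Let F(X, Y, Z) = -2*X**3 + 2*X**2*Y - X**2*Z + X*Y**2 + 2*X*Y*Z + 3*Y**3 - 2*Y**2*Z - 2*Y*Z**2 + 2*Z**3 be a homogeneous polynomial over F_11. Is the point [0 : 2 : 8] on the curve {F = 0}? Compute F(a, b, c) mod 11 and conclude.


F(0,2,8) ≡ 2 (mod 11); P is NOT on the curve.

Evaluate F(0, 2, 8) term-by-term (mod 11).
  -2*X**3 ↦ -2·0·1·1 = 0
  2*X**2*Y ↦ 2·0·2·1 = 0
  -X**2*Z ↦ -1·0·1·8 = 0
  X*Y**2 ↦ 1·0·4·1 = 0
  2*X*Y*Z ↦ 2·0·2·8 = 0
  3*Y**3 ↦ 3·1·8·1 = 24
  -2*Y**2*Z ↦ -2·1·4·8 = -64
  -2*Y*Z**2 ↦ -2·1·2·64 = -256
  2*Z**3 ↦ 2·1·1·512 = 1024
Sum: F(0, 2, 8) = (0) + (0) + (0) + (0) + (0) + (24) + (-64) + (-256) + (1024) = 728.
Reducing mod 11: 728 ≡ 2 (mod 11).
Since F(a, b, c) ≡ 2 ≠ 0 (mod 11), P does NOT lie on the curve.


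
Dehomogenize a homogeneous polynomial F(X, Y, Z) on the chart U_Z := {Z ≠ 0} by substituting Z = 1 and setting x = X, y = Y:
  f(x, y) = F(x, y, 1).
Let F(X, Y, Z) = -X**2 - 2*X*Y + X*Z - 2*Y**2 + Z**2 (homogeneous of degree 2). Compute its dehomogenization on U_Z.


f(x, y) = -x**2 - 2*x*y + x - 2*y**2 + 1

On U_Z we set Z = 1. Each monomial c·X^i·Y^j·Z^k in F becomes c·x^i·y^j·1^k = c·x^i·y^j.
Substituting Z = 1: F(X, Y, 1) = -x**2 - 2*x*y + x - 2*y**2 + 1.
Note: deg(f) ≤ deg(F) = 2; strict inequality happens when F is divisible by Z (lost terms).


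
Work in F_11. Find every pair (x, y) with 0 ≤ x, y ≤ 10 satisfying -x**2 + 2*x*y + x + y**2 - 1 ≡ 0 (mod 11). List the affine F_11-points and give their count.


Affine F_11-points: {(0, 1), (0, 10), (3, 1), (3, 4), (6, 4), (6, 6), (7, 2), (7, 6), (8, 3), (9, 2), (10, 3), (10, 10)}; count = 12.

For each of the 121 pairs (x, y) ∈ F_11², evaluate f(x, y) mod 11. Record the zeros.
  x = 0: [0↦10, 1↦0, 2↦3, 3↦8, 4↦4, 5↦2, 6↦2, 7↦4, 8↦8, 9↦3, 10↦0]  zeros at y ∈ {1, 10}
  x = 1: [0↦10, 1↦2, 2↦7, 3↦3, 4↦1, 5↦1, 6↦3, 7↦7, 8↦2, 9↦10, 10↦9]  zeros at y ∈ ∅
  x = 2: [0↦8, 1↦2, 2↦9, 3↦7, 4↦7, 5↦9, 6↦2, 7↦8, 8↦5, 9↦4, 10↦5]  zeros at y ∈ ∅
  x = 3: [0↦4, 1↦0, 2↦9, 3↦9, 4↦0, 5↦4, 6↦10, 7↦7, 8↦6, 9↦7, 10↦10]  zeros at y ∈ {1, 4}
  x = 4: [0↦9, 1↦7, 2↦7, 3↦9, 4↦2, 5↦8, 6↦5, 7↦4, 8↦5, 9↦8, 10↦2]  zeros at y ∈ ∅
  x = 5: [0↦1, 1↦1, 2↦3, 3↦7, 4↦2, 5↦10, 6↦9, 7↦10, 8↦2, 9↦7, 10↦3]  zeros at y ∈ ∅
  x = 6: [0↦2, 1↦4, 2↦8, 3↦3, 4↦0, 5↦10, 6↦0, 7↦3, 8↦8, 9↦4, 10↦2]  zeros at y ∈ {4, 6}
  x = 7: [0↦1, 1↦5, 2↦0, 3↦8, 4↦7, 5↦8, 6↦0, 7↦5, 8↦1, 9↦10, 10↦10]  zeros at y ∈ {2, 6}
  x = 8: [0↦9, 1↦4, 2↦1, 3↦0, 4↦1, 5↦4, 6↦9, 7↦5, 8↦3, 9↦3, 10↦5]  zeros at y ∈ {3}
  x = 9: [0↦4, 1↦1, 2↦0, 3↦1, 4↦4, 5↦9, 6↦5, 7↦3, 8↦3, 9↦5, 10↦9]  zeros at y ∈ {2}
  x = 10: [0↦8, 1↦7, 2↦8, 3↦0, 4↦5, 5↦1, 6↦10, 7↦10, 8↦1, 9↦5, 10↦0]  zeros at y ∈ {3, 10}
Collecting zeros: affine points = {(0, 1), (0, 10), (3, 1), (3, 4), (6, 4), (6, 6), (7, 2), (7, 6), (8, 3), (9, 2), (10, 3), (10, 10)}.
Total count |C(F_11)_aff| = 12.


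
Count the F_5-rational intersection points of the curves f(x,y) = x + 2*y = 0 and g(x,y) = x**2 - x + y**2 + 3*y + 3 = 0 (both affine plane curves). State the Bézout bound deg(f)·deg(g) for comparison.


Common zeros: ∅; count = 0; Bézout bound = 2.

deg(f) = 1, deg(g) = 2, so Bézout bound = 2.
Scan x ∈ F_5. For each x, list the y ∈ F_5 with f(x, y) ≡ 0 and those with g(x, y) ≡ 0 (mod 5); the common zeros in that column are the intersection.
  x = 0: f ≡ 0 at y ∈ {0}; g ≡ 0 at y ∈ ∅; common: ∅.
  x = 1: f ≡ 0 at y ∈ {2}; g ≡ 0 at y ∈ ∅; common: ∅.
  x = 2: f ≡ 0 at y ∈ {4}; g ≡ 0 at y ∈ {0, 2}; common: ∅.
  x = 3: f ≡ 0 at y ∈ {1}; g ≡ 0 at y ∈ ∅; common: ∅.
  x = 4: f ≡ 0 at y ∈ {3}; g ≡ 0 at y ∈ {0, 2}; common: ∅.
Collecting: common zeros = ∅, so the count is 0.
Comparison with the Bézout bound: 0 ≤ 2 = deg(f)·deg(g), as expected for curves with no common component (the affine F_5-count falls short of the bound because intersections may lie at infinity, over extension fields, or carry multiplicity).


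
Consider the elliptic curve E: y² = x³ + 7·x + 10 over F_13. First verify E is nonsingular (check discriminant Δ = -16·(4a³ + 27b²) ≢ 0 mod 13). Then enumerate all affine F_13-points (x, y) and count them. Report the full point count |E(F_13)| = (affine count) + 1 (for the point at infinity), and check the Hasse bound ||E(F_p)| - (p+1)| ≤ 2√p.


Affine points = {(0, 6), (0, 7), (5, 1), (5, 12), (7, 5), (7, 8), (9, 3), (9, 10), (10, 1), (10, 12), (11, 1), (11, 12)}; affine count = 12; |E(F_13)| = 13.

Discriminant check: Δ ∝ 4a³ + 27b² = 4·7³ + 27·10² = 4·343 + 27·100 ≡ 3 (mod 13). Nonzero ⇒ E is nonsingular.
For each x ∈ F_13, compute rhs = x³ + 7·x + 10 mod 13, then count y ∈ F_13 with y² ≡ rhs.
  x = 0: rhs = 10, matching y values: 6, 7 (2 points).
  x = 1: rhs = 5, matching y values: none (0 points).
  x = 2: rhs = 6, matching y values: none (0 points).
  x = 3: rhs = 6, matching y values: none (0 points).
  x = 4: rhs = 11, matching y values: none (0 points).
  x = 5: rhs = 1, matching y values: 1, 12 (2 points).
  x = 6: rhs = 8, matching y values: none (0 points).
  x = 7: rhs = 12, matching y values: 5, 8 (2 points).
  x = 8: rhs = 6, matching y values: none (0 points).
  x = 9: rhs = 9, matching y values: 3, 10 (2 points).
  x = 10: rhs = 1, matching y values: 1, 12 (2 points).
  x = 11: rhs = 1, matching y values: 1, 12 (2 points).
  x = 12: rhs = 2, matching y values: none (0 points).
Total affine count: 12.
Full point count |E(F_13)| = 12 + 1 = 13.
Hasse bound: |13 − (13+1)| = |-1| = 1 ≤ 2√13 ≈ 7.2111 ✓.


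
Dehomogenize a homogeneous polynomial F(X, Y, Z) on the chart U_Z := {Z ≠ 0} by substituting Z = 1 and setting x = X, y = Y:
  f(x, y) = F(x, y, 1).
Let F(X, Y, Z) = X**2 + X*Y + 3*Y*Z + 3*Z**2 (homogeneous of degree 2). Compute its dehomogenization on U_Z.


f(x, y) = x**2 + x*y + 3*y + 3

On U_Z we set Z = 1. Each monomial c·X^i·Y^j·Z^k in F becomes c·x^i·y^j·1^k = c·x^i·y^j.
Substituting Z = 1: F(X, Y, 1) = x**2 + x*y + 3*y + 3.
Note: deg(f) ≤ deg(F) = 2; strict inequality happens when F is divisible by Z (lost terms).


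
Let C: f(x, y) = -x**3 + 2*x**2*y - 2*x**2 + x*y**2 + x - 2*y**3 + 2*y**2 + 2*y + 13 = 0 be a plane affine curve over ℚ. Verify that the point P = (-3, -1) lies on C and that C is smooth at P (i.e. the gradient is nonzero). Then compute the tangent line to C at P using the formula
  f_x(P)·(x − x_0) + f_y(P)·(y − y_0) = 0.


Tangent line at P: -x + 16*y + 13 = 0.

Step 1: f(-3, -1) = 0, so P lies on C.
Step 2: partial derivatives
  f_x(x, y) = -3*x**2 + 4*x*y - 4*x + y**2 + 1, f_y(x, y) = 2*x**2 + 2*x*y - 6*y**2 + 4*y + 2.
  f_x(P) = -1, f_y(P) = 16 (gradient nonzero, so P is smooth).
Step 3: tangent line at P: -1·(x − -3) + 16·(y − -1) = 0.
Expanding: -x + 16*y + 13 = 0.


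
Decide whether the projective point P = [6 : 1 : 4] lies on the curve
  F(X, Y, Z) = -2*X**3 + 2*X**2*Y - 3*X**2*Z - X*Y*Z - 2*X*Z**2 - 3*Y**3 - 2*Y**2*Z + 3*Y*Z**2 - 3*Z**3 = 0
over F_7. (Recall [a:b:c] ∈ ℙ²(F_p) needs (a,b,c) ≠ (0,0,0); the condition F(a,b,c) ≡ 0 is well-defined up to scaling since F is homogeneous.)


F(6,1,4) ≡ 6 (mod 7); P is NOT on the curve.

Evaluate F(6, 1, 4) term-by-term (mod 7).
  -2*X**3 ↦ -2·216·1·1 = -432
  2*X**2*Y ↦ 2·36·1·1 = 72
  -3*X**2*Z ↦ -3·36·1·4 = -432
  -X*Y*Z ↦ -1·6·1·4 = -24
  -2*X*Z**2 ↦ -2·6·1·16 = -192
  -3*Y**3 ↦ -3·1·1·1 = -3
  -2*Y**2*Z ↦ -2·1·1·4 = -8
  3*Y*Z**2 ↦ 3·1·1·16 = 48
  -3*Z**3 ↦ -3·1·1·64 = -192
Sum: F(6, 1, 4) = (-432) + (72) + (-432) + (-24) + (-192) + (-3) + (-8) + (48) + (-192) = -1163.
Reducing mod 7: -1163 ≡ 6 (mod 7).
Since F(a, b, c) ≡ 6 ≠ 0 (mod 7), P does NOT lie on the curve.


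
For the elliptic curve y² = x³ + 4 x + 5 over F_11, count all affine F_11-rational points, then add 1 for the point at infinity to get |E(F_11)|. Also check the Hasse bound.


Affine points = {(0, 4), (0, 7), (3, 0), (6, 5), (6, 6), (9, 0), (10, 0)}; affine count = 7; |E(F_11)| = 8.

Discriminant check: Δ ∝ 4a³ + 27b² = 4·4³ + 27·5² = 4·64 + 27·25 ≡ 7 (mod 11). Nonzero ⇒ E is nonsingular.
For each x ∈ F_11, compute rhs = x³ + 4·x + 5 mod 11, then count y ∈ F_11 with y² ≡ rhs.
  x = 0: rhs = 5, matching y values: 4, 7 (2 points).
  x = 1: rhs = 10, matching y values: none (0 points).
  x = 2: rhs = 10, matching y values: none (0 points).
  x = 3: rhs = 0, matching y values: 0 (1 points).
  x = 4: rhs = 8, matching y values: none (0 points).
  x = 5: rhs = 7, matching y values: none (0 points).
  x = 6: rhs = 3, matching y values: 5, 6 (2 points).
  x = 7: rhs = 2, matching y values: none (0 points).
  x = 8: rhs = 10, matching y values: none (0 points).
  x = 9: rhs = 0, matching y values: 0 (1 points).
  x = 10: rhs = 0, matching y values: 0 (1 points).
Total affine count: 7.
Full point count |E(F_11)| = 7 + 1 = 8.
Hasse bound: |8 − (11+1)| = |-4| = 4 ≤ 2√11 ≈ 6.6332 ✓.


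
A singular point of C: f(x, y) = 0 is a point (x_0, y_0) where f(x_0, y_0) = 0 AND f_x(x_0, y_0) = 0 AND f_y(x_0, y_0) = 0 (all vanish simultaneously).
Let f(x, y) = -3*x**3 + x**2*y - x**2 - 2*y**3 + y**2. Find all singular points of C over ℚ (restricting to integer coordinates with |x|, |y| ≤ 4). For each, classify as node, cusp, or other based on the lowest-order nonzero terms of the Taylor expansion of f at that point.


Singular points: {(0, 0)}; classification: node.

Compute partial derivatives:
  f_x = -9*x**2 + 2*x*y - 2*x.
  f_y = x**2 - 6*y**2 + 2*y.
Scan x_0 ∈ {−4, ..., 4}. For each x_0, f_y(x_0, y) is a polynomial in y; find its integer roots y ∈ {−4, ..., 4}, then test f_x and f at those candidates.
  x = -4: f_y(-4, y) = -6*y**2 + 2*y + 16; no integer root y with |y| ≤ 4.
  x = -3: f_y(-3, y) = -6*y**2 + 2*y + 9; no integer root y with |y| ≤ 4.
  x = -2: f_y(-2, y) = -6*y**2 + 2*y + 4; vanishes at y ∈ {1}. (-2, 1): f_x = -36 ≠ 0.
  x = -1: f_y(-1, y) = -6*y**2 + 2*y + 1; no integer root y with |y| ≤ 4.
  x = 0: f_y(0, y) = -6*y**2 + 2*y; vanishes at y ∈ {0}. (0, 0): f_x = 0, f = 0 — SINGULAR.
  x = 1: f_y(1, y) = -6*y**2 + 2*y + 1; no integer root y with |y| ≤ 4.
  x = 2: f_y(2, y) = -6*y**2 + 2*y + 4; vanishes at y ∈ {1}. (2, 1): f_x = -36 ≠ 0.
  x = 3: f_y(3, y) = -6*y**2 + 2*y + 9; no integer root y with |y| ≤ 4.
  x = 4: f_y(4, y) = -6*y**2 + 2*y + 16; no integer root y with |y| ≤ 4.
Only singular point on the grid: (0, 0).
Classify: substitute x = 0 + u, y = 0 + v and expand: f = -3*u**3 + u**2*v - u**2 - 2*v**3 + v**2.
No constant or linear terms (consistent with a singular point). Quadratic part: -u**2 + v**2. Cubic part: -3*u**3 + u**2*v - 2*v**3.
The quadratic part v**2 - u**2 = (v − u)(v + u) splits into two distinct linear factors, so there are two distinct tangent lines y − 0 = ±(x − 0) — this is a node (ordinary double point).
Classification: node.


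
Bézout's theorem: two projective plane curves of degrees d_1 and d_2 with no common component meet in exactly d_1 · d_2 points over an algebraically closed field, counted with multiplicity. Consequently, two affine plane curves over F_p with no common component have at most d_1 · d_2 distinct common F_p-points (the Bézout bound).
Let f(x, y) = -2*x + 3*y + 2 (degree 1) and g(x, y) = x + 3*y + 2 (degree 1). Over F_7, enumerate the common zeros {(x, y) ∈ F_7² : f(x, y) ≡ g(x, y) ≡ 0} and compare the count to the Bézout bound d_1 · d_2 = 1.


Common zeros: {(0, 4)}; count = 1; Bézout bound = 1.

deg(f) = 1, deg(g) = 1, so Bézout bound = 1.
Scan x ∈ F_7. For each x, list the y ∈ F_7 with f(x, y) ≡ 0 and those with g(x, y) ≡ 0 (mod 7); the common zeros in that column are the intersection.
  x = 0: f ≡ 0 at y ∈ {4}; g ≡ 0 at y ∈ {4}; common: {4}.
  x = 1: f ≡ 0 at y ∈ {0}; g ≡ 0 at y ∈ {6}; common: ∅.
  x = 2: f ≡ 0 at y ∈ {3}; g ≡ 0 at y ∈ {1}; common: ∅.
  x = 3: f ≡ 0 at y ∈ {6}; g ≡ 0 at y ∈ {3}; common: ∅.
  x = 4: f ≡ 0 at y ∈ {2}; g ≡ 0 at y ∈ {5}; common: ∅.
  x = 5: f ≡ 0 at y ∈ {5}; g ≡ 0 at y ∈ {0}; common: ∅.
  x = 6: f ≡ 0 at y ∈ {1}; g ≡ 0 at y ∈ {2}; common: ∅.
Collecting: common zeros = {(0, 4)}, so the count is 1.
Comparison with the Bézout bound: 1 ≤ 1 = deg(f)·deg(g), as expected for curves with no common component (the bound is attained).


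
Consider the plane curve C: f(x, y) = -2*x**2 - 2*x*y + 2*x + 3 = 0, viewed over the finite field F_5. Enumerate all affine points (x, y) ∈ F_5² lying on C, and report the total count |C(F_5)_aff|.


Affine F_5-points: {(1, 4), (2, 1), (3, 1), (4, 3)}; count = 4.

For each of the 25 pairs (x, y) ∈ F_5², evaluate f(x, y) mod 5. Record the zeros.
  x = 0: [0↦3, 1↦3, 2↦3, 3↦3, 4↦3]  zeros at y ∈ ∅
  x = 1: [0↦3, 1↦1, 2↦4, 3↦2, 4↦0]  zeros at y ∈ {4}
  x = 2: [0↦4, 1↦0, 2↦1, 3↦2, 4↦3]  zeros at y ∈ {1}
  x = 3: [0↦1, 1↦0, 2↦4, 3↦3, 4↦2]  zeros at y ∈ {1}
  x = 4: [0↦4, 1↦1, 2↦3, 3↦0, 4↦2]  zeros at y ∈ {3}
Collecting zeros: affine points = {(1, 4), (2, 1), (3, 1), (4, 3)}.
Total count |C(F_5)_aff| = 4.


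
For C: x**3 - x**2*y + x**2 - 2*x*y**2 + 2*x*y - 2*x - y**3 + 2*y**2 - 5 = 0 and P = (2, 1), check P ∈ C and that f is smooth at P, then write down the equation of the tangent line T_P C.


Tangent line at P: 10*x - 7*y - 13 = 0.

Step 1: f(2, 1) = 0, so P lies on C.
Step 2: partial derivatives
  f_x(x, y) = 3*x**2 - 2*x*y + 2*x - 2*y**2 + 2*y - 2, f_y(x, y) = -x**2 - 4*x*y + 2*x - 3*y**2 + 4*y.
  f_x(P) = 10, f_y(P) = -7 (gradient nonzero, so P is smooth).
Step 3: tangent line at P: 10·(x − 2) + -7·(y − 1) = 0.
Expanding: 10*x - 7*y - 13 = 0.


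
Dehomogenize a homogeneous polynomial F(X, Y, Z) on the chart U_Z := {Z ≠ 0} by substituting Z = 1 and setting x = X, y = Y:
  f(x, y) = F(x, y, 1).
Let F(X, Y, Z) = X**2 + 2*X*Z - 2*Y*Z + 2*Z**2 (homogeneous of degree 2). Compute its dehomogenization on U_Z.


f(x, y) = x**2 + 2*x - 2*y + 2

On U_Z we set Z = 1. Each monomial c·X^i·Y^j·Z^k in F becomes c·x^i·y^j·1^k = c·x^i·y^j.
Substituting Z = 1: F(X, Y, 1) = x**2 + 2*x - 2*y + 2.
Note: deg(f) ≤ deg(F) = 2; strict inequality happens when F is divisible by Z (lost terms).


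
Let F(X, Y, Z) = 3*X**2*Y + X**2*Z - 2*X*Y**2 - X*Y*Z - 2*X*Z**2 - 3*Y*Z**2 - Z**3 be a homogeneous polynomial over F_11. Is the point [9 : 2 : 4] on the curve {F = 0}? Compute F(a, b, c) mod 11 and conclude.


F(9,2,4) ≡ 9 (mod 11); P is NOT on the curve.

Evaluate F(9, 2, 4) term-by-term (mod 11).
  3*X**2*Y ↦ 3·81·2·1 = 486
  X**2*Z ↦ 1·81·1·4 = 324
  -2*X*Y**2 ↦ -2·9·4·1 = -72
  -X*Y*Z ↦ -1·9·2·4 = -72
  -2*X*Z**2 ↦ -2·9·1·16 = -288
  -3*Y*Z**2 ↦ -3·1·2·16 = -96
  -Z**3 ↦ -1·1·1·64 = -64
Sum: F(9, 2, 4) = (486) + (324) + (-72) + (-72) + (-288) + (-96) + (-64) = 218.
Reducing mod 11: 218 ≡ 9 (mod 11).
Since F(a, b, c) ≡ 9 ≠ 0 (mod 11), P does NOT lie on the curve.


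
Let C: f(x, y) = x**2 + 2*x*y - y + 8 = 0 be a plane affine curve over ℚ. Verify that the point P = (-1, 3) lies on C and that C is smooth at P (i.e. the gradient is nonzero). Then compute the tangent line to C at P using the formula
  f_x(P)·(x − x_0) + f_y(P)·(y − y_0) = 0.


Tangent line at P: 4*x - 3*y + 13 = 0.

Step 1: f(-1, 3) = 0, so P lies on C.
Step 2: partial derivatives
  f_x(x, y) = 2*x + 2*y, f_y(x, y) = 2*x - 1.
  f_x(P) = 4, f_y(P) = -3 (gradient nonzero, so P is smooth).
Step 3: tangent line at P: 4·(x − -1) + -3·(y − 3) = 0.
Expanding: 4*x - 3*y + 13 = 0.


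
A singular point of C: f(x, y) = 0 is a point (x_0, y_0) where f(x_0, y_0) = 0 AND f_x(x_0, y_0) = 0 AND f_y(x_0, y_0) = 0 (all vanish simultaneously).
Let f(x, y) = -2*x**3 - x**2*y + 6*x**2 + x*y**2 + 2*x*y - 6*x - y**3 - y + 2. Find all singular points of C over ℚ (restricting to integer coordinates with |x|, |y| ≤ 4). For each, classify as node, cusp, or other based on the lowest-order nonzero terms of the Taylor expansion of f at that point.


Singular points: {(1, 0)}; classification: cusp.

Compute partial derivatives:
  f_x = -6*x**2 - 2*x*y + 12*x + y**2 + 2*y - 6.
  f_y = -x**2 + 2*x*y + 2*x - 3*y**2 - 1.
Scan x_0 ∈ {−4, ..., 4}. For each x_0, f_y(x_0, y) is a polynomial in y; find its integer roots y ∈ {−4, ..., 4}, then test f_x and f at those candidates.
  x = -4: f_y(-4, y) = -3*y**2 - 8*y - 25; no integer root y with |y| ≤ 4.
  x = -3: f_y(-3, y) = -3*y**2 - 6*y - 16; no integer root y with |y| ≤ 4.
  x = -2: f_y(-2, y) = -3*y**2 - 4*y - 9; no integer root y with |y| ≤ 4.
  x = -1: f_y(-1, y) = -3*y**2 - 2*y - 4; no integer root y with |y| ≤ 4.
  x = 0: f_y(0, y) = -3*y**2 - 1; no integer root y with |y| ≤ 4.
  x = 1: f_y(1, y) = -3*y**2 + 2*y; vanishes at y ∈ {0}. (1, 0): f_x = 0, f = 0 — SINGULAR.
  x = 2: f_y(2, y) = -3*y**2 + 4*y - 1; vanishes at y ∈ {1}. (2, 1): f_x = -7 ≠ 0.
  x = 3: f_y(3, y) = -3*y**2 + 6*y - 4; no integer root y with |y| ≤ 4.
  x = 4: f_y(4, y) = -3*y**2 + 8*y - 9; no integer root y with |y| ≤ 4.
Only singular point on the grid: (1, 0).
Classify: substitute x = 1 + u, y = 0 + v and expand: f = -2*u**3 - u**2*v + u*v**2 - v**3 + v**2.
No constant or linear terms (consistent with a singular point). Quadratic part: v**2. Cubic part: -2*u**3 - u**2*v + u*v**2 - v**3.
The quadratic part v**2 is a perfect square, so there is a single (double) tangent line v = 0, i.e. y = 0. Restricting the cubic part to that line (v = 0) leaves -2*u**3 ≠ 0, so f is not divisible by v and the branch is v² ≈ 2*u**3 to lowest order — this is a cusp.
Classification: cusp.


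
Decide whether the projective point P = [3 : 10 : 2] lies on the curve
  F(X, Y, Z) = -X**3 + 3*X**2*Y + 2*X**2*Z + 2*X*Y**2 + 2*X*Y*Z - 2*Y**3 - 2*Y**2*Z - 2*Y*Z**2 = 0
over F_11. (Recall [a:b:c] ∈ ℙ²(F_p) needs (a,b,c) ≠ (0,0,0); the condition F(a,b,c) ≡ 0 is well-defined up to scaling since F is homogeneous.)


F(3,10,2) ≡ 4 (mod 11); P is NOT on the curve.

Evaluate F(3, 10, 2) term-by-term (mod 11).
  -X**3 ↦ -1·27·1·1 = -27
  3*X**2*Y ↦ 3·9·10·1 = 270
  2*X**2*Z ↦ 2·9·1·2 = 36
  2*X*Y**2 ↦ 2·3·100·1 = 600
  2*X*Y*Z ↦ 2·3·10·2 = 120
  -2*Y**3 ↦ -2·1·1000·1 = -2000
  -2*Y**2*Z ↦ -2·1·100·2 = -400
  -2*Y*Z**2 ↦ -2·1·10·4 = -80
Sum: F(3, 10, 2) = (-27) + (270) + (36) + (600) + (120) + (-2000) + (-400) + (-80) = -1481.
Reducing mod 11: -1481 ≡ 4 (mod 11).
Since F(a, b, c) ≡ 4 ≠ 0 (mod 11), P does NOT lie on the curve.


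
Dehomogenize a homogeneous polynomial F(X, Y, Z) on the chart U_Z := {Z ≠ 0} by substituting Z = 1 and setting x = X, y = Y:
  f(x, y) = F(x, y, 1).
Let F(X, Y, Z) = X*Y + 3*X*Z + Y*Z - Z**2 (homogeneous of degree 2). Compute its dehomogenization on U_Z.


f(x, y) = x*y + 3*x + y - 1

On U_Z we set Z = 1. Each monomial c·X^i·Y^j·Z^k in F becomes c·x^i·y^j·1^k = c·x^i·y^j.
Substituting Z = 1: F(X, Y, 1) = x*y + 3*x + y - 1.
Note: deg(f) ≤ deg(F) = 2; strict inequality happens when F is divisible by Z (lost terms).


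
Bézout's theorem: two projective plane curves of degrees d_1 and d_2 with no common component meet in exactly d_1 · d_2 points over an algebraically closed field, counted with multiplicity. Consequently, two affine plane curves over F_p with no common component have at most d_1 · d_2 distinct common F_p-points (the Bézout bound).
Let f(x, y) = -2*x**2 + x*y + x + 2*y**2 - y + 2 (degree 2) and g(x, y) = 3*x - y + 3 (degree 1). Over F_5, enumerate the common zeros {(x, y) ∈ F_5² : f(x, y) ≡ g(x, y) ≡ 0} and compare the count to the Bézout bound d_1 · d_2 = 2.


Common zeros: ∅; count = 0; Bézout bound = 2.

deg(f) = 2, deg(g) = 1, so Bézout bound = 2.
Scan x ∈ F_5. For each x, list the y ∈ F_5 with f(x, y) ≡ 0 and those with g(x, y) ≡ 0 (mod 5); the common zeros in that column are the intersection.
  x = 0: f ≡ 0 at y ∈ {4}; g ≡ 0 at y ∈ {3}; common: ∅.
  x = 1: f ≡ 0 at y ∈ ∅; g ≡ 0 at y ∈ {1}; common: ∅.
  x = 2: f ≡ 0 at y ∈ ∅; g ≡ 0 at y ∈ {4}; common: ∅.
  x = 3: f ≡ 0 at y ∈ ∅; g ≡ 0 at y ∈ {2}; common: ∅.
  x = 4: f ≡ 0 at y ∈ ∅; g ≡ 0 at y ∈ {0}; common: ∅.
Collecting: common zeros = ∅, so the count is 0.
Comparison with the Bézout bound: 0 ≤ 2 = deg(f)·deg(g), as expected for curves with no common component (the affine F_5-count falls short of the bound because intersections may lie at infinity, over extension fields, or carry multiplicity).


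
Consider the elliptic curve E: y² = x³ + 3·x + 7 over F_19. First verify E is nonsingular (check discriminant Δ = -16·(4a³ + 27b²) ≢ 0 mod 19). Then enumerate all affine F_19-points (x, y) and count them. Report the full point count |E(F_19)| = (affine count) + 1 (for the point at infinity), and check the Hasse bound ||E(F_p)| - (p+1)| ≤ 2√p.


Affine points = {(0, 8), (0, 11), (1, 7), (1, 12), (3, 9), (3, 10), (4, 8), (4, 11), (8, 7), (8, 12), (10, 7), (10, 12), (12, 2), (12, 17), (13, 1), (13, 18), (14, 0), (15, 8), (15, 11), (16, 3), (16, 16)}; affine count = 21; |E(F_19)| = 22.

Discriminant check: Δ ∝ 4a³ + 27b² = 4·3³ + 27·7² = 4·27 + 27·49 ≡ 6 (mod 19). Nonzero ⇒ E is nonsingular.
For each x ∈ F_19, compute rhs = x³ + 3·x + 7 mod 19, then count y ∈ F_19 with y² ≡ rhs.
  x = 0: rhs = 7, matching y values: 8, 11 (2 points).
  x = 1: rhs = 11, matching y values: 7, 12 (2 points).
  x = 2: rhs = 2, matching y values: none (0 points).
  x = 3: rhs = 5, matching y values: 9, 10 (2 points).
  x = 4: rhs = 7, matching y values: 8, 11 (2 points).
  x = 5: rhs = 14, matching y values: none (0 points).
  x = 6: rhs = 13, matching y values: none (0 points).
  x = 7: rhs = 10, matching y values: none (0 points).
  x = 8: rhs = 11, matching y values: 7, 12 (2 points).
  x = 9: rhs = 3, matching y values: none (0 points).
  x = 10: rhs = 11, matching y values: 7, 12 (2 points).
  x = 11: rhs = 3, matching y values: none (0 points).
  x = 12: rhs = 4, matching y values: 2, 17 (2 points).
  x = 13: rhs = 1, matching y values: 1, 18 (2 points).
  x = 14: rhs = 0, matching y values: 0 (1 points).
  x = 15: rhs = 7, matching y values: 8, 11 (2 points).
  x = 16: rhs = 9, matching y values: 3, 16 (2 points).
  x = 17: rhs = 12, matching y values: none (0 points).
  x = 18: rhs = 3, matching y values: none (0 points).
Total affine count: 21.
Full point count |E(F_19)| = 21 + 1 = 22.
Hasse bound: |22 − (19+1)| = |2| = 2 ≤ 2√19 ≈ 8.7178 ✓.


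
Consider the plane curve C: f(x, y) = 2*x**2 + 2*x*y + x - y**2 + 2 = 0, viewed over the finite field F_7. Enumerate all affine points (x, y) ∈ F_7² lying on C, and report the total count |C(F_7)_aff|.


Affine F_7-points: {(0, 3), (0, 4), (2, 5), (2, 6), (3, 1), (3, 5), (6, 1), (6, 4)}; count = 8.

For each of the 49 pairs (x, y) ∈ F_7², evaluate f(x, y) mod 7. Record the zeros.
  x = 0: [0↦2, 1↦1, 2↦5, 3↦0, 4↦0, 5↦5, 6↦1]  zeros at y ∈ {3, 4}
  x = 1: [0↦5, 1↦6, 2↦5, 3↦2, 4↦4, 5↦4, 6↦2]  zeros at y ∈ ∅
  x = 2: [0↦5, 1↦1, 2↦2, 3↦1, 4↦5, 5↦0, 6↦0]  zeros at y ∈ {5, 6}
  x = 3: [0↦2, 1↦0, 2↦3, 3↦4, 4↦3, 5↦0, 6↦2]  zeros at y ∈ {1, 5}
  x = 4: [0↦3, 1↦3, 2↦1, 3↦4, 4↦5, 5↦4, 6↦1]  zeros at y ∈ ∅
  x = 5: [0↦1, 1↦3, 2↦3, 3↦1, 4↦4, 5↦5, 6↦4]  zeros at y ∈ ∅
  x = 6: [0↦3, 1↦0, 2↦2, 3↦2, 4↦0, 5↦3, 6↦4]  zeros at y ∈ {1, 4}
Collecting zeros: affine points = {(0, 3), (0, 4), (2, 5), (2, 6), (3, 1), (3, 5), (6, 1), (6, 4)}.
Total count |C(F_7)_aff| = 8.


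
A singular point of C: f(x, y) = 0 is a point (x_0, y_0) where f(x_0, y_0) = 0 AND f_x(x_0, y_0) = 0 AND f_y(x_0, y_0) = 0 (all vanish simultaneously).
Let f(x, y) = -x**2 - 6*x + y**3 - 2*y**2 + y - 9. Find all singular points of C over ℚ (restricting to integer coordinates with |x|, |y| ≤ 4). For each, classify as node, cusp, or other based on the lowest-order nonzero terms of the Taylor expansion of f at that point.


Singular points: {(-3, 1)}; classification: node.

Compute partial derivatives:
  f_x = -2*x - 6.
  f_y = 3*y**2 - 4*y + 1.
Scan x_0 ∈ {−4, ..., 4}. For each x_0, f_y(x_0, y) is a polynomial in y; find its integer roots y ∈ {−4, ..., 4}, then test f_x and f at those candidates.
  x = -4: f_y(-4, y) = 3*y**2 - 4*y + 1; vanishes at y ∈ {1}. (-4, 1): f_x = 2 ≠ 0.
  x = -3: f_y(-3, y) = 3*y**2 - 4*y + 1; vanishes at y ∈ {1}. (-3, 1): f_x = 0, f = 0 — SINGULAR.
  x = -2: f_y(-2, y) = 3*y**2 - 4*y + 1; vanishes at y ∈ {1}. (-2, 1): f_x = -2 ≠ 0.
  x = -1: f_y(-1, y) = 3*y**2 - 4*y + 1; vanishes at y ∈ {1}. (-1, 1): f_x = -4 ≠ 0.
  x = 0: f_y(0, y) = 3*y**2 - 4*y + 1; vanishes at y ∈ {1}. (0, 1): f_x = -6 ≠ 0.
  x = 1: f_y(1, y) = 3*y**2 - 4*y + 1; vanishes at y ∈ {1}. (1, 1): f_x = -8 ≠ 0.
  x = 2: f_y(2, y) = 3*y**2 - 4*y + 1; vanishes at y ∈ {1}. (2, 1): f_x = -10 ≠ 0.
  x = 3: f_y(3, y) = 3*y**2 - 4*y + 1; vanishes at y ∈ {1}. (3, 1): f_x = -12 ≠ 0.
  x = 4: f_y(4, y) = 3*y**2 - 4*y + 1; vanishes at y ∈ {1}. (4, 1): f_x = -14 ≠ 0.
Only singular point on the grid: (-3, 1).
Classify: substitute x = -3 + u, y = 1 + v and expand: f = -u**2 + v**3 + v**2.
No constant or linear terms (consistent with a singular point). Quadratic part: -u**2 + v**2. Cubic part: v**3.
The quadratic part v**2 - u**2 = (v − u)(v + u) splits into two distinct linear factors, so there are two distinct tangent lines y − 1 = ±(x − -3) — this is a node (ordinary double point).
Classification: node.


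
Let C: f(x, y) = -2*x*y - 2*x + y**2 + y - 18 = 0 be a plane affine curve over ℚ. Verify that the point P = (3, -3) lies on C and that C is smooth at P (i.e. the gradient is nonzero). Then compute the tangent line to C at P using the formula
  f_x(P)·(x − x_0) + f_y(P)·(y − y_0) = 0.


Tangent line at P: 4*x - 11*y - 45 = 0.

Step 1: f(3, -3) = 0, so P lies on C.
Step 2: partial derivatives
  f_x(x, y) = -2*y - 2, f_y(x, y) = -2*x + 2*y + 1.
  f_x(P) = 4, f_y(P) = -11 (gradient nonzero, so P is smooth).
Step 3: tangent line at P: 4·(x − 3) + -11·(y − -3) = 0.
Expanding: 4*x - 11*y - 45 = 0.


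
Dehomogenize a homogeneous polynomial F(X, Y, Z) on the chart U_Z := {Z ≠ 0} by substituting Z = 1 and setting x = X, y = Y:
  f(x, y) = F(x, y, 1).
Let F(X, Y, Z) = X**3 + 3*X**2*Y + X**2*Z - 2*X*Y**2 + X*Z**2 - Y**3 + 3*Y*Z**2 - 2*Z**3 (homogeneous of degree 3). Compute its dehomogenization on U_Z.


f(x, y) = x**3 + 3*x**2*y + x**2 - 2*x*y**2 + x - y**3 + 3*y - 2

On U_Z we set Z = 1. Each monomial c·X^i·Y^j·Z^k in F becomes c·x^i·y^j·1^k = c·x^i·y^j.
Substituting Z = 1: F(X, Y, 1) = x**3 + 3*x**2*y + x**2 - 2*x*y**2 + x - y**3 + 3*y - 2.
Note: deg(f) ≤ deg(F) = 3; strict inequality happens when F is divisible by Z (lost terms).


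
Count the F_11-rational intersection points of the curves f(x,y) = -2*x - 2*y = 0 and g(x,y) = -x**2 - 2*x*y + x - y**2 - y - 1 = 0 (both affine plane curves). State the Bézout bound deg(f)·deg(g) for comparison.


Common zeros: {(6, 5)}; count = 1; Bézout bound = 2.

deg(f) = 1, deg(g) = 2, so Bézout bound = 2.
Scan x ∈ F_11. For each x, list the y ∈ F_11 with f(x, y) ≡ 0 and those with g(x, y) ≡ 0 (mod 11); the common zeros in that column are the intersection.
  x = 0: f ≡ 0 at y ∈ {0}; g ≡ 0 at y ∈ ∅; common: ∅.
  x = 1: f ≡ 0 at y ∈ {10}; g ≡ 0 at y ∈ {2, 6}; common: ∅.
  x = 2: f ≡ 0 at y ∈ {9}; g ≡ 0 at y ∈ ∅; common: ∅.
  x = 3: f ≡ 0 at y ∈ {8}; g ≡ 0 at y ∈ ∅; common: ∅.
  x = 4: f ≡ 0 at y ∈ {7}; g ≡ 0 at y ∈ ∅; common: ∅.
  x = 5: f ≡ 0 at y ∈ {6}; g ≡ 0 at y ∈ {1, 10}; common: ∅.
  x = 6: f ≡ 0 at y ∈ {5}; g ≡ 0 at y ∈ {4, 5}; common: {5}.
  x = 7: f ≡ 0 at y ∈ {4}; g ≡ 0 at y ∈ {2, 5}; common: ∅.
  x = 8: f ≡ 0 at y ∈ {3}; g ≡ 0 at y ∈ ∅; common: ∅.
  x = 9: f ≡ 0 at y ∈ {2}; g ≡ 0 at y ∈ {4, 10}; common: ∅.
  x = 10: f ≡ 0 at y ∈ {1}; g ≡ 0 at y ∈ {6}; common: ∅.
Collecting: common zeros = {(6, 5)}, so the count is 1.
Comparison with the Bézout bound: 1 ≤ 2 = deg(f)·deg(g), as expected for curves with no common component (the affine F_11-count falls short of the bound because intersections may lie at infinity, over extension fields, or carry multiplicity).


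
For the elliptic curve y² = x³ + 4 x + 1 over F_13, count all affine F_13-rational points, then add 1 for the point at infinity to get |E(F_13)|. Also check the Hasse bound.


Affine points = {(0, 1), (0, 12), (2, 2), (2, 11), (3, 1), (3, 12), (4, 4), (4, 9), (5, 4), (5, 9), (8, 5), (8, 8), (9, 5), (9, 8), (10, 1), (10, 12), (12, 3), (12, 10)}; affine count = 18; |E(F_13)| = 19.

Discriminant check: Δ ∝ 4a³ + 27b² = 4·4³ + 27·1² = 4·64 + 27·1 ≡ 10 (mod 13). Nonzero ⇒ E is nonsingular.
For each x ∈ F_13, compute rhs = x³ + 4·x + 1 mod 13, then count y ∈ F_13 with y² ≡ rhs.
  x = 0: rhs = 1, matching y values: 1, 12 (2 points).
  x = 1: rhs = 6, matching y values: none (0 points).
  x = 2: rhs = 4, matching y values: 2, 11 (2 points).
  x = 3: rhs = 1, matching y values: 1, 12 (2 points).
  x = 4: rhs = 3, matching y values: 4, 9 (2 points).
  x = 5: rhs = 3, matching y values: 4, 9 (2 points).
  x = 6: rhs = 7, matching y values: none (0 points).
  x = 7: rhs = 8, matching y values: none (0 points).
  x = 8: rhs = 12, matching y values: 5, 8 (2 points).
  x = 9: rhs = 12, matching y values: 5, 8 (2 points).
  x = 10: rhs = 1, matching y values: 1, 12 (2 points).
  x = 11: rhs = 11, matching y values: none (0 points).
  x = 12: rhs = 9, matching y values: 3, 10 (2 points).
Total affine count: 18.
Full point count |E(F_13)| = 18 + 1 = 19.
Hasse bound: |19 − (13+1)| = |5| = 5 ≤ 2√13 ≈ 7.2111 ✓.


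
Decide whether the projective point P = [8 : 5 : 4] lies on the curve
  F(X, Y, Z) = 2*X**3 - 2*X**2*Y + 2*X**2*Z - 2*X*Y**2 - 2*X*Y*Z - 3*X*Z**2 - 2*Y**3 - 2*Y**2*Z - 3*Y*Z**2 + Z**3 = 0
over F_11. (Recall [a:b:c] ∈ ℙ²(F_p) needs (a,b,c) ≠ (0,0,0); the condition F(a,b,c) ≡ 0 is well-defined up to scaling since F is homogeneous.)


F(8,5,4) ≡ 2 (mod 11); P is NOT on the curve.

Evaluate F(8, 5, 4) term-by-term (mod 11).
  2*X**3 ↦ 2·512·1·1 = 1024
  -2*X**2*Y ↦ -2·64·5·1 = -640
  2*X**2*Z ↦ 2·64·1·4 = 512
  -2*X*Y**2 ↦ -2·8·25·1 = -400
  -2*X*Y*Z ↦ -2·8·5·4 = -320
  -3*X*Z**2 ↦ -3·8·1·16 = -384
  -2*Y**3 ↦ -2·1·125·1 = -250
  -2*Y**2*Z ↦ -2·1·25·4 = -200
  -3*Y*Z**2 ↦ -3·1·5·16 = -240
  Z**3 ↦ 1·1·1·64 = 64
Sum: F(8, 5, 4) = (1024) + (-640) + (512) + (-400) + (-320) + (-384) + (-250) + (-200) + (-240) + (64) = -834.
Reducing mod 11: -834 ≡ 2 (mod 11).
Since F(a, b, c) ≡ 2 ≠ 0 (mod 11), P does NOT lie on the curve.


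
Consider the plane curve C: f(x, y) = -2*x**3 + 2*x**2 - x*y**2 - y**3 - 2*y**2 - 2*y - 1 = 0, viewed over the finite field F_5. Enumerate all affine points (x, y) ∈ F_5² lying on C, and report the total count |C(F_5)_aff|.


Affine F_5-points: {(0, 4), (1, 2), (2, 4), (3, 1), (3, 3), (4, 4)}; count = 6.

For each of the 25 pairs (x, y) ∈ F_5², evaluate f(x, y) mod 5. Record the zeros.
  x = 0: [0↦4, 1↦4, 2↦4, 3↦3, 4↦0]  zeros at y ∈ {4}
  x = 1: [0↦4, 1↦3, 2↦0, 3↦4, 4↦4]  zeros at y ∈ {2}
  x = 2: [0↦1, 1↦4, 2↦3, 3↦2, 4↦0]  zeros at y ∈ {4}
  x = 3: [0↦3, 1↦0, 2↦1, 3↦0, 4↦1]  zeros at y ∈ {1, 3}
  x = 4: [0↦3, 1↦4, 2↦2, 3↦1, 4↦0]  zeros at y ∈ {4}
Collecting zeros: affine points = {(0, 4), (1, 2), (2, 4), (3, 1), (3, 3), (4, 4)}.
Total count |C(F_5)_aff| = 6.


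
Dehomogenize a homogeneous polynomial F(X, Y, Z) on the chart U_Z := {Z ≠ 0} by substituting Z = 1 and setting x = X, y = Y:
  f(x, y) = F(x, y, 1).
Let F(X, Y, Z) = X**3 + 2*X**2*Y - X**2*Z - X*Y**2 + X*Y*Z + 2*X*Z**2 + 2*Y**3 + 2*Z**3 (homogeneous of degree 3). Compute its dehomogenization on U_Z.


f(x, y) = x**3 + 2*x**2*y - x**2 - x*y**2 + x*y + 2*x + 2*y**3 + 2

On U_Z we set Z = 1. Each monomial c·X^i·Y^j·Z^k in F becomes c·x^i·y^j·1^k = c·x^i·y^j.
Substituting Z = 1: F(X, Y, 1) = x**3 + 2*x**2*y - x**2 - x*y**2 + x*y + 2*x + 2*y**3 + 2.
Note: deg(f) ≤ deg(F) = 3; strict inequality happens when F is divisible by Z (lost terms).


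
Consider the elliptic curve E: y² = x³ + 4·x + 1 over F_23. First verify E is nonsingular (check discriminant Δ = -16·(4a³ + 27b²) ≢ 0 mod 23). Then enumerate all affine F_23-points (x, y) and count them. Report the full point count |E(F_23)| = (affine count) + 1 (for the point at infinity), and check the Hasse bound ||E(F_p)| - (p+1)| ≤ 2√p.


Affine points = {(0, 1), (0, 22), (1, 11), (1, 12), (4, 9), (4, 14), (5, 10), (5, 13), (7, 2), (7, 21), (8, 4), (8, 19), (10, 11), (10, 12), (12, 11), (12, 12), (14, 8), (14, 15), (15, 3), (15, 20), (19, 6), (19, 17), (20, 10), (20, 13), (21, 10), (21, 13)}; affine count = 26; |E(F_23)| = 27.

Discriminant check: Δ ∝ 4a³ + 27b² = 4·4³ + 27·1² = 4·64 + 27·1 ≡ 7 (mod 23). Nonzero ⇒ E is nonsingular.
For each x ∈ F_23, compute rhs = x³ + 4·x + 1 mod 23, then count y ∈ F_23 with y² ≡ rhs.
  x = 0: rhs = 1, matching y values: 1, 22 (2 points).
  x = 1: rhs = 6, matching y values: 11, 12 (2 points).
  x = 2: rhs = 17, matching y values: none (0 points).
  x = 3: rhs = 17, matching y values: none (0 points).
  x = 4: rhs = 12, matching y values: 9, 14 (2 points).
  x = 5: rhs = 8, matching y values: 10, 13 (2 points).
  x = 6: rhs = 11, matching y values: none (0 points).
  x = 7: rhs = 4, matching y values: 2, 21 (2 points).
  x = 8: rhs = 16, matching y values: 4, 19 (2 points).
  x = 9: rhs = 7, matching y values: none (0 points).
  x = 10: rhs = 6, matching y values: 11, 12 (2 points).
  x = 11: rhs = 19, matching y values: none (0 points).
  x = 12: rhs = 6, matching y values: 11, 12 (2 points).
  x = 13: rhs = 19, matching y values: none (0 points).
  x = 14: rhs = 18, matching y values: 8, 15 (2 points).
  x = 15: rhs = 9, matching y values: 3, 20 (2 points).
  x = 16: rhs = 21, matching y values: none (0 points).
  x = 17: rhs = 14, matching y values: none (0 points).
  x = 18: rhs = 17, matching y values: none (0 points).
  x = 19: rhs = 13, matching y values: 6, 17 (2 points).
  x = 20: rhs = 8, matching y values: 10, 13 (2 points).
  x = 21: rhs = 8, matching y values: 10, 13 (2 points).
  x = 22: rhs = 19, matching y values: none (0 points).
Total affine count: 26.
Full point count |E(F_23)| = 26 + 1 = 27.
Hasse bound: |27 − (23+1)| = |3| = 3 ≤ 2√23 ≈ 9.5917 ✓.


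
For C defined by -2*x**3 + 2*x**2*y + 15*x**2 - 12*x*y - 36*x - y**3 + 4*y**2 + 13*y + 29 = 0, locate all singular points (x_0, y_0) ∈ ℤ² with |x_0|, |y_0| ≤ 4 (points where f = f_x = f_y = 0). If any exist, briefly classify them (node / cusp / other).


Singular points: {(3, 1)}; classification: node.

Compute partial derivatives:
  f_x = -6*x**2 + 4*x*y + 30*x - 12*y - 36.
  f_y = 2*x**2 - 12*x - 3*y**2 + 8*y + 13.
Scan x_0 ∈ {−4, ..., 4}. For each x_0, f_y(x_0, y) is a polynomial in y; find its integer roots y ∈ {−4, ..., 4}, then test f_x and f at those candidates.
  x = -4: f_y(-4, y) = -3*y**2 + 8*y + 93; no integer root y with |y| ≤ 4.
  x = -3: f_y(-3, y) = -3*y**2 + 8*y + 67; no integer root y with |y| ≤ 4.
  x = -2: f_y(-2, y) = -3*y**2 + 8*y + 45; no integer root y with |y| ≤ 4.
  x = -1: f_y(-1, y) = -3*y**2 + 8*y + 27; no integer root y with |y| ≤ 4.
  x = 0: f_y(0, y) = -3*y**2 + 8*y + 13; no integer root y with |y| ≤ 4.
  x = 1: f_y(1, y) = -3*y**2 + 8*y + 3; vanishes at y ∈ {3}. (1, 3): f_x = -36 ≠ 0.
  x = 2: f_y(2, y) = -3*y**2 + 8*y - 3; no integer root y with |y| ≤ 4.
  x = 3: f_y(3, y) = -3*y**2 + 8*y - 5; vanishes at y ∈ {1}. (3, 1): f_x = 0, f = 0 — SINGULAR.
  x = 4: f_y(4, y) = -3*y**2 + 8*y - 3; no integer root y with |y| ≤ 4.
Only singular point on the grid: (3, 1).
Classify: substitute x = 3 + u, y = 1 + v and expand: f = -2*u**3 + 2*u**2*v - u**2 - v**3 + v**2.
No constant or linear terms (consistent with a singular point). Quadratic part: -u**2 + v**2. Cubic part: -2*u**3 + 2*u**2*v - v**3.
The quadratic part v**2 - u**2 = (v − u)(v + u) splits into two distinct linear factors, so there are two distinct tangent lines y − 1 = ±(x − 3) — this is a node (ordinary double point).
Classification: node.


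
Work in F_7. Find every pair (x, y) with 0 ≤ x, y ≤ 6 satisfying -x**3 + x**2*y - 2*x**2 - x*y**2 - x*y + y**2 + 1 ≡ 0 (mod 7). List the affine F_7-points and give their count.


Affine F_7-points: {(2, 1), (6, 0), (6, 6)}; count = 3.

For each of the 49 pairs (x, y) ∈ F_7², evaluate f(x, y) mod 7. Record the zeros.
  x = 0: [0↦1, 1↦2, 2↦5, 3↦3, 4↦3, 5↦5, 6↦2]  zeros at y ∈ ∅
  x = 1: [0↦5, 1↦5, 2↦5, 3↦5, 4↦5, 5↦5, 6↦5]  zeros at y ∈ ∅
  x = 2: [0↦6, 1↦0, 2↦6, 3↦3, 4↦5, 5↦5, 6↦3]  zeros at y ∈ {1}
  x = 3: [0↦5, 1↦2, 2↦2, 3↦5, 4↦4, 5↦6, 6↦4]  zeros at y ∈ ∅
  x = 4: [0↦3, 1↦5, 2↦1, 3↦5, 4↦3, 5↦2, 6↦2]  zeros at y ∈ ∅
  x = 5: [0↦1, 1↦3, 2↦4, 3↦4, 4↦3, 5↦1, 6↦5]  zeros at y ∈ ∅
  x = 6: [0↦0, 1↦4, 2↦5, 3↦3, 4↦5, 5↦4, 6↦0]  zeros at y ∈ {0, 6}
Collecting zeros: affine points = {(2, 1), (6, 0), (6, 6)}.
Total count |C(F_7)_aff| = 3.
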